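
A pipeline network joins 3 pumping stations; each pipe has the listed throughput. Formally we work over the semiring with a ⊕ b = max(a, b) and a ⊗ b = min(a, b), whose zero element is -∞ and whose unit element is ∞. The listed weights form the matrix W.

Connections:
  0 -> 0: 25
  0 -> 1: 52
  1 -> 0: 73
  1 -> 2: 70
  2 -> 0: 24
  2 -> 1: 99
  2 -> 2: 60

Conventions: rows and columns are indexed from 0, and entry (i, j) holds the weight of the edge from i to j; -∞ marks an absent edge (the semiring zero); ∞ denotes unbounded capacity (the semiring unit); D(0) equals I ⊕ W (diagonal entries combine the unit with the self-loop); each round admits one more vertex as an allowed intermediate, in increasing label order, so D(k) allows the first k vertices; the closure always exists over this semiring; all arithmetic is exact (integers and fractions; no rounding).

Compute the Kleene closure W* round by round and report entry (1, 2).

D(0):
  [∞, 52, -∞]
  [73, ∞, 70]
  [24, 99, ∞]
D(1):
  [∞, 52, -∞]
  [73, ∞, 70]
  [24, 99, ∞]
D(2):
  [∞, 52, 52]
  [73, ∞, 70]
  [73, 99, ∞]
D(3):
  [∞, 52, 52]
  [73, ∞, 70]
  [73, 99, ∞]
Answer: W*[1][2] = 70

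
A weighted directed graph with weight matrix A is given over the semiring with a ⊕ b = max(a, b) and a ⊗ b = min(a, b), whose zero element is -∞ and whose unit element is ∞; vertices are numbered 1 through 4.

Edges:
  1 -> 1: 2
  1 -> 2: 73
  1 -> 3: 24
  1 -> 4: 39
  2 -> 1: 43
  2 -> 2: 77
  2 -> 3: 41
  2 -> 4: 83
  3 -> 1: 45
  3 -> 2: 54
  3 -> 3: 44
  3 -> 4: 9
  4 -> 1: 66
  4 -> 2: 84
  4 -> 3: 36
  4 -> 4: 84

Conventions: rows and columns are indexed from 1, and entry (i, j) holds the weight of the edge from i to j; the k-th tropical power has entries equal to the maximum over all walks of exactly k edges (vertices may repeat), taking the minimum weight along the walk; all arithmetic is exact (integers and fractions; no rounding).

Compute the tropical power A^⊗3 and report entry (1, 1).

A^⊗2:
  [43, 73, 41, 73]
  [66, 83, 41, 83]
  [44, 54, 44, 54]
  [66, 84, 41, 84]
A^⊗3:
  [66, 73, 41, 73]
  [66, 83, 41, 83]
  [54, 54, 44, 54]
  [66, 84, 41, 84]
Key observation: the optimum is the walk 1->2->4->1, with weight 73 min 83 min 66 = 66.
Optimal value attained by: walk 1->2->4->1.
Answer: (A^⊗3)[1][1] = 66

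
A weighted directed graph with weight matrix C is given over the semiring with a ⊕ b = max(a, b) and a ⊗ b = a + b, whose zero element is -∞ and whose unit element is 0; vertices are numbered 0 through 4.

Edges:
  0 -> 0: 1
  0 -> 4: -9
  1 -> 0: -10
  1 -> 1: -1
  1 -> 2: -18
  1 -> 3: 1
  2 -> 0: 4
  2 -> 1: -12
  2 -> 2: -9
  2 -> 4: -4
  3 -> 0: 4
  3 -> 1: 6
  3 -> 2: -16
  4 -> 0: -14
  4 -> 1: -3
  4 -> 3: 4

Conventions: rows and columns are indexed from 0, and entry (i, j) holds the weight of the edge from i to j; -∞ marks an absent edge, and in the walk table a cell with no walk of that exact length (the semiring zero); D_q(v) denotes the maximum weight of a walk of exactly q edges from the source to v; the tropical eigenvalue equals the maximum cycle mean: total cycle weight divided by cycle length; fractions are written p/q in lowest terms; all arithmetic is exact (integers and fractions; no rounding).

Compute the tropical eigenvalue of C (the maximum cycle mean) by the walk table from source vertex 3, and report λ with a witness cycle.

q=0: [-∞, -∞, -∞, 0, -∞]
q=1: [4, 6, -16, -∞, -∞]
q=2: [5, 5, -12, 7, -5]
q=3: [11, 13, -9, 6, -4]
q=4: [12, 12, -5, 14, 2]
q=5: [18, 20, -2, 13, 3]
Optimal cycle mean attained by: cycle 1->3->1, total 1 + 6, length 2.
Answer: λ = 7/2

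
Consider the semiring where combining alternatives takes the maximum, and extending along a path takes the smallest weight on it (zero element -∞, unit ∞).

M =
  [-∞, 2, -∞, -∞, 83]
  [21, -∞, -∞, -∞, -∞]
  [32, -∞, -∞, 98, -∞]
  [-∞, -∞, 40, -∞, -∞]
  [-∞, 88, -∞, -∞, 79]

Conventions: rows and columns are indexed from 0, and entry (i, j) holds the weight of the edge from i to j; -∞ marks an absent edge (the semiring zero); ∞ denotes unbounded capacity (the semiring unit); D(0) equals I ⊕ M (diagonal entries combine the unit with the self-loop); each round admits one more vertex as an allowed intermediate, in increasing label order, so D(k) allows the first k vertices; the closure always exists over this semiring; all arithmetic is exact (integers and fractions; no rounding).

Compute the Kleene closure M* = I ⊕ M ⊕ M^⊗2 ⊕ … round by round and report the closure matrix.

D(0):
  [∞, 2, -∞, -∞, 83]
  [21, ∞, -∞, -∞, -∞]
  [32, -∞, ∞, 98, -∞]
  [-∞, -∞, 40, ∞, -∞]
  [-∞, 88, -∞, -∞, ∞]
D(1):
  [∞, 2, -∞, -∞, 83]
  [21, ∞, -∞, -∞, 21]
  [32, 2, ∞, 98, 32]
  [-∞, -∞, 40, ∞, -∞]
  [-∞, 88, -∞, -∞, ∞]
D(2):
  [∞, 2, -∞, -∞, 83]
  [21, ∞, -∞, -∞, 21]
  [32, 2, ∞, 98, 32]
  [-∞, -∞, 40, ∞, -∞]
  [21, 88, -∞, -∞, ∞]
D(3):
  [∞, 2, -∞, -∞, 83]
  [21, ∞, -∞, -∞, 21]
  [32, 2, ∞, 98, 32]
  [32, 2, 40, ∞, 32]
  [21, 88, -∞, -∞, ∞]
D(4):
  [∞, 2, -∞, -∞, 83]
  [21, ∞, -∞, -∞, 21]
  [32, 2, ∞, 98, 32]
  [32, 2, 40, ∞, 32]
  [21, 88, -∞, -∞, ∞]
D(5):
  [∞, 83, -∞, -∞, 83]
  [21, ∞, -∞, -∞, 21]
  [32, 32, ∞, 98, 32]
  [32, 32, 40, ∞, 32]
  [21, 88, -∞, -∞, ∞]
Answer: M* = [[∞, 83, -∞, -∞, 83], [21, ∞, -∞, -∞, 21], [32, 32, ∞, 98, 32], [32, 32, 40, ∞, 32], [21, 88, -∞, -∞, ∞]]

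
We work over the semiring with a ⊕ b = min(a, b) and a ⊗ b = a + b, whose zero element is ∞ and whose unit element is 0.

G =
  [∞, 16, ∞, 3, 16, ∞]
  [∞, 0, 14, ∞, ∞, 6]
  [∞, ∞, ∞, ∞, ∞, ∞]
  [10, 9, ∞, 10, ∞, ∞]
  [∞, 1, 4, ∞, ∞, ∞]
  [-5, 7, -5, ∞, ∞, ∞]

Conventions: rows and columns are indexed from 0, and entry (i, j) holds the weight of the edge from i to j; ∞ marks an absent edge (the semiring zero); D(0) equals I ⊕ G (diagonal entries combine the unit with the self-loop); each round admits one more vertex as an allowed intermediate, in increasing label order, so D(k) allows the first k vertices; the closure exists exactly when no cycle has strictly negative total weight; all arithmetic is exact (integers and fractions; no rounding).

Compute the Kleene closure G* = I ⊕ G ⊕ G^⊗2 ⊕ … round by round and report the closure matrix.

D(0):
  [0, 16, ∞, 3, 16, ∞]
  [∞, 0, 14, ∞, ∞, 6]
  [∞, ∞, 0, ∞, ∞, ∞]
  [10, 9, ∞, 0, ∞, ∞]
  [∞, 1, 4, ∞, 0, ∞]
  [-5, 7, -5, ∞, ∞, 0]
D(1):
  [0, 16, ∞, 3, 16, ∞]
  [∞, 0, 14, ∞, ∞, 6]
  [∞, ∞, 0, ∞, ∞, ∞]
  [10, 9, ∞, 0, 26, ∞]
  [∞, 1, 4, ∞, 0, ∞]
  [-5, 7, -5, -2, 11, 0]
D(2):
  [0, 16, 30, 3, 16, 22]
  [∞, 0, 14, ∞, ∞, 6]
  [∞, ∞, 0, ∞, ∞, ∞]
  [10, 9, 23, 0, 26, 15]
  [∞, 1, 4, ∞, 0, 7]
  [-5, 7, -5, -2, 11, 0]
D(3):
  [0, 16, 30, 3, 16, 22]
  [∞, 0, 14, ∞, ∞, 6]
  [∞, ∞, 0, ∞, ∞, ∞]
  [10, 9, 23, 0, 26, 15]
  [∞, 1, 4, ∞, 0, 7]
  [-5, 7, -5, -2, 11, 0]
D(4):
  [0, 12, 26, 3, 16, 18]
  [∞, 0, 14, ∞, ∞, 6]
  [∞, ∞, 0, ∞, ∞, ∞]
  [10, 9, 23, 0, 26, 15]
  [∞, 1, 4, ∞, 0, 7]
  [-5, 7, -5, -2, 11, 0]
D(5):
  [0, 12, 20, 3, 16, 18]
  [∞, 0, 14, ∞, ∞, 6]
  [∞, ∞, 0, ∞, ∞, ∞]
  [10, 9, 23, 0, 26, 15]
  [∞, 1, 4, ∞, 0, 7]
  [-5, 7, -5, -2, 11, 0]
D(6):
  [0, 12, 13, 3, 16, 18]
  [1, 0, 1, 4, 17, 6]
  [∞, ∞, 0, ∞, ∞, ∞]
  [10, 9, 10, 0, 26, 15]
  [2, 1, 2, 5, 0, 7]
  [-5, 7, -5, -2, 11, 0]
Answer: G* = [[0, 12, 13, 3, 16, 18], [1, 0, 1, 4, 17, 6], [∞, ∞, 0, ∞, ∞, ∞], [10, 9, 10, 0, 26, 15], [2, 1, 2, 5, 0, 7], [-5, 7, -5, -2, 11, 0]]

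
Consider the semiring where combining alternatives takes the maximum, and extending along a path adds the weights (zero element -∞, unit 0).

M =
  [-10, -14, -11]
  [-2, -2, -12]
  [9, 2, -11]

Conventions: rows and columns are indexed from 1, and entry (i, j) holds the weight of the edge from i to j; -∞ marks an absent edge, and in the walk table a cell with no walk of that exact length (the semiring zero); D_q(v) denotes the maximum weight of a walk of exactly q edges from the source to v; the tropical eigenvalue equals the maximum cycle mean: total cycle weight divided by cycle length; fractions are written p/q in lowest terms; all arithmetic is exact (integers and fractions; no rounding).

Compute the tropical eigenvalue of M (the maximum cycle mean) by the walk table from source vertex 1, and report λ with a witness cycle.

q=0: [0, -∞, -∞]
q=1: [-10, -14, -11]
q=2: [-2, -9, -21]
q=3: [-11, -11, -13]
Optimal cycle mean attained by: cycle 1->3->1, total (-11) + 9, length 2.
Answer: λ = -1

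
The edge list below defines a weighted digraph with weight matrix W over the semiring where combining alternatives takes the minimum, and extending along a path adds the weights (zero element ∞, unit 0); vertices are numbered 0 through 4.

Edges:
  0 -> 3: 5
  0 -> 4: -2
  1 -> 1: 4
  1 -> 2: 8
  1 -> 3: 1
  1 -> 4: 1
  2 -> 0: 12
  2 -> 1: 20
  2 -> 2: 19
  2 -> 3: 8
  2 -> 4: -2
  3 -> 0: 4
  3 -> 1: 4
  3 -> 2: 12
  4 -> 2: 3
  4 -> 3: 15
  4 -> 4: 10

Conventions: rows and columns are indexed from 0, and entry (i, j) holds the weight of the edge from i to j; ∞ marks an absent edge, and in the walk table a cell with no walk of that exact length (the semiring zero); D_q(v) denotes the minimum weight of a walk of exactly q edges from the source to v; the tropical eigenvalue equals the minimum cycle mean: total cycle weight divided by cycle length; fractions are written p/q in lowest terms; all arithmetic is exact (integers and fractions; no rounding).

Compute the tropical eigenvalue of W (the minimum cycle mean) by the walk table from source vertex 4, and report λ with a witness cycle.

q=0: [∞, ∞, ∞, ∞, 0]
q=1: [∞, ∞, 3, 15, 10]
q=2: [15, 19, 13, 11, 1]
q=3: [15, 15, 4, 16, 11]
q=4: [16, 19, 14, 12, 2]
q=5: [16, 16, 5, 17, 12]
Optimal cycle mean attained by: cycle 2->4->2, total (-2) + 3, length 2.
Answer: λ = 1/2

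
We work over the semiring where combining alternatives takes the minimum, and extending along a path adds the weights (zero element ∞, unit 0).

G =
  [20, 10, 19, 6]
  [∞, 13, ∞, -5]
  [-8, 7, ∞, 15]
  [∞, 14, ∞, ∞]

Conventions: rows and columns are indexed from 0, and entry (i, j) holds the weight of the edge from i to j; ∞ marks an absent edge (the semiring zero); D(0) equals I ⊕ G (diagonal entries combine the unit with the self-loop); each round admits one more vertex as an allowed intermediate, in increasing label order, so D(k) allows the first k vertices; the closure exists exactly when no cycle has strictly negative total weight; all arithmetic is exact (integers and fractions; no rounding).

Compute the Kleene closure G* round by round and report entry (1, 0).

D(0):
  [0, 10, 19, 6]
  [∞, 0, ∞, -5]
  [-8, 7, 0, 15]
  [∞, 14, ∞, 0]
D(1):
  [0, 10, 19, 6]
  [∞, 0, ∞, -5]
  [-8, 2, 0, -2]
  [∞, 14, ∞, 0]
D(2):
  [0, 10, 19, 5]
  [∞, 0, ∞, -5]
  [-8, 2, 0, -3]
  [∞, 14, ∞, 0]
D(3):
  [0, 10, 19, 5]
  [∞, 0, ∞, -5]
  [-8, 2, 0, -3]
  [∞, 14, ∞, 0]
D(4):
  [0, 10, 19, 5]
  [∞, 0, ∞, -5]
  [-8, 2, 0, -3]
  [∞, 14, ∞, 0]
Answer: G*[1][0] = ∞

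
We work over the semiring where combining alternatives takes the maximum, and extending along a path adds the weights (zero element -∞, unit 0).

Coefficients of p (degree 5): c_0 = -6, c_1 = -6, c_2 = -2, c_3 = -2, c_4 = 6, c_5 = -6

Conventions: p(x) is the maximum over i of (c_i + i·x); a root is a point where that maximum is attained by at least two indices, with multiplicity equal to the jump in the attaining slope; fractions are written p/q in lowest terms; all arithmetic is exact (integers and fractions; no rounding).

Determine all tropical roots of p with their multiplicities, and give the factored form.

hull edge (i=0, c=-6) to (i=4, c=6): slope 3, span 4
hull edge (i=4, c=6) to (i=5, c=-6): slope -12, span 1
Factored form: p(x) = -6 ⊗ (x ⊕ (-3)) ⊗ (x ⊕ (-3)) ⊗ (x ⊕ (-3)) ⊗ (x ⊕ (-3)) ⊗ (x ⊕ 12)
Answer: roots = -3 (mult 4), 12 (mult 1)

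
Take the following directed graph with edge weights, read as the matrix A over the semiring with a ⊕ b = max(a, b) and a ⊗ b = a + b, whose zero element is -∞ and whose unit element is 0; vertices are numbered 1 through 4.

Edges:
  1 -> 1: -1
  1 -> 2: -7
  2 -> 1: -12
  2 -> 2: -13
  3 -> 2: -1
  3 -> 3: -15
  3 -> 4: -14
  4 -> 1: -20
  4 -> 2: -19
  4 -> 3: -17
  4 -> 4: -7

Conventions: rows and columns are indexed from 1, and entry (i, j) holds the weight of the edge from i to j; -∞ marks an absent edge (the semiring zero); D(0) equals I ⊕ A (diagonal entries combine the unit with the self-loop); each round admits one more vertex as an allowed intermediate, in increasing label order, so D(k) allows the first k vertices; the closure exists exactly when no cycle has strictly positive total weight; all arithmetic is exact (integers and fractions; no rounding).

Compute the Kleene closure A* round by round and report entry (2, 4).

D(0):
  [0, -7, -∞, -∞]
  [-12, 0, -∞, -∞]
  [-∞, -1, 0, -14]
  [-20, -19, -17, 0]
D(1):
  [0, -7, -∞, -∞]
  [-12, 0, -∞, -∞]
  [-∞, -1, 0, -14]
  [-20, -19, -17, 0]
D(2):
  [0, -7, -∞, -∞]
  [-12, 0, -∞, -∞]
  [-13, -1, 0, -14]
  [-20, -19, -17, 0]
D(3):
  [0, -7, -∞, -∞]
  [-12, 0, -∞, -∞]
  [-13, -1, 0, -14]
  [-20, -18, -17, 0]
D(4):
  [0, -7, -∞, -∞]
  [-12, 0, -∞, -∞]
  [-13, -1, 0, -14]
  [-20, -18, -17, 0]
Answer: A*[2][4] = -∞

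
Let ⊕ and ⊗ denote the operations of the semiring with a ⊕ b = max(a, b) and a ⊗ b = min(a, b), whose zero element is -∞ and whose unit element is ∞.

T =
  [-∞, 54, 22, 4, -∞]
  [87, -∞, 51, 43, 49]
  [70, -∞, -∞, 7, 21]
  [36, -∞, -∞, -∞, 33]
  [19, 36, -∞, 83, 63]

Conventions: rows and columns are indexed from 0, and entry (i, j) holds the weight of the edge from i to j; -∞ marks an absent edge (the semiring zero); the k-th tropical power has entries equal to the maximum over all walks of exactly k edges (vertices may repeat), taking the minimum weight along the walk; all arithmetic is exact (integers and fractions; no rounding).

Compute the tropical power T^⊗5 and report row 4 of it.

T^⊗2:
  [54, -∞, 51, 43, 49]
  [51, 54, 22, 49, 49]
  [19, 54, 22, 21, 21]
  [19, 36, 22, 33, 33]
  [36, 36, 36, 63, 63]
T^⊗3:
  [51, 54, 22, 49, 49]
  [54, 51, 51, 49, 49]
  [54, 21, 51, 43, 49]
  [36, 33, 36, 36, 36]
  [36, 36, 36, 63, 63]
T^⊗4:
  [54, 51, 51, 49, 49]
  [51, 54, 51, 49, 49]
  [51, 54, 22, 49, 49]
  [36, 36, 33, 36, 36]
  [36, 36, 36, 63, 63]
T^⊗5:
  [51, 54, 51, 49, 49]
  [54, 51, 51, 49, 49]
  [54, 51, 51, 49, 49]
  [36, 36, 36, 36, 36]
  [36, 36, 36, 63, 63]
Answer: row 4 of T^⊗5 = [36, 36, 36, 63, 63]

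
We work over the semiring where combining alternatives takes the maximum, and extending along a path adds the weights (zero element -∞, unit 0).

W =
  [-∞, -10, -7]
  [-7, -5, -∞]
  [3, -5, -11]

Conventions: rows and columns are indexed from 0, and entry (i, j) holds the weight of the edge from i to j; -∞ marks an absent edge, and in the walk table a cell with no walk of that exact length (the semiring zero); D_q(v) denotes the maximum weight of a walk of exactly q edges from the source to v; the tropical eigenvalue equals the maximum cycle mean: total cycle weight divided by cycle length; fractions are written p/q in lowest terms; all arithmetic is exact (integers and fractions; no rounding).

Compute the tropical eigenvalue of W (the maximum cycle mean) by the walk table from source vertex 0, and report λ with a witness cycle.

q=0: [0, -∞, -∞]
q=1: [-∞, -10, -7]
q=2: [-4, -12, -18]
q=3: [-15, -14, -11]
Optimal cycle mean attained by: cycle 0->2->0, total (-7) + 3, length 2.
Answer: λ = -2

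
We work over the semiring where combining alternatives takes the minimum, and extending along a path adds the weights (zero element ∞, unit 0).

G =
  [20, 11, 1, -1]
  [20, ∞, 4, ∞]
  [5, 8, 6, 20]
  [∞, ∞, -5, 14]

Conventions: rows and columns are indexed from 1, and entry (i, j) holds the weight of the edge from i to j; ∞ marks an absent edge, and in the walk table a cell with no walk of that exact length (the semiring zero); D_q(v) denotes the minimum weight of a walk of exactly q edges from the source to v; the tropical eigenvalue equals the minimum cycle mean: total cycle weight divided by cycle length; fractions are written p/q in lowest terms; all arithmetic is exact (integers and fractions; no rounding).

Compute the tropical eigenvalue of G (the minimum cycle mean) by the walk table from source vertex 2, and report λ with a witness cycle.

q=0: [∞, 0, ∞, ∞]
q=1: [20, ∞, 4, ∞]
q=2: [9, 12, 10, 19]
q=3: [15, 18, 10, 8]
q=4: [15, 18, 3, 14]
Optimal cycle mean attained by: cycle 1->4->3->1, total (-1) + (-5) + 5, length 3.
Answer: λ = -1/3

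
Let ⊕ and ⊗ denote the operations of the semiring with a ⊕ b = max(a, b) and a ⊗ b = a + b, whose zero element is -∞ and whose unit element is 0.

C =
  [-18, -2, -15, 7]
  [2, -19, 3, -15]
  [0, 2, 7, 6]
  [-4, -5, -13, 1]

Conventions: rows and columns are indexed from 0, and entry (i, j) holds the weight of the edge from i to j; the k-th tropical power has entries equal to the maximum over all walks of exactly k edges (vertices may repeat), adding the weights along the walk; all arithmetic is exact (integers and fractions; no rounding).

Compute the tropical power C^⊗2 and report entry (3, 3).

C^⊗2:
  [3, 2, 1, 8]
  [3, 5, 10, 9]
  [7, 9, 14, 13]
  [-3, -4, -2, 3]
Key observation: the optimum is the walk 3->0->3, with weight (-4) + 7 = 3.
Optimal value attained by: walk 3->0->3.
Answer: (C^⊗2)[3][3] = 3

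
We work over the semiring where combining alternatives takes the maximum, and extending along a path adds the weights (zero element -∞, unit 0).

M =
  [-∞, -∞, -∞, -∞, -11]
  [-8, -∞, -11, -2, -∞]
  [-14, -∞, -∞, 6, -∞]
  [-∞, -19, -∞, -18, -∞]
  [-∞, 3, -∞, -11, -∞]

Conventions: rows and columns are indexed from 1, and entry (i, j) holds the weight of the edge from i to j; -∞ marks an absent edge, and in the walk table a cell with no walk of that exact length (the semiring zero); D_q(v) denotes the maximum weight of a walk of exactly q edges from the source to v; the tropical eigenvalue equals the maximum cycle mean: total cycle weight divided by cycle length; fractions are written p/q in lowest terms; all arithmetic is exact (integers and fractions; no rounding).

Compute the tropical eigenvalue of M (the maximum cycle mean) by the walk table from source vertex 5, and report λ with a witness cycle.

q=0: [-∞, -∞, -∞, -∞, 0]
q=1: [-∞, 3, -∞, -11, -∞]
q=2: [-5, -30, -8, 1, -∞]
q=3: [-22, -18, -41, -2, -16]
q=4: [-26, -13, -29, -20, -33]
q=5: [-21, -30, -24, -15, -37]
Optimal cycle mean attained by: cycle 1->5->2->1, total (-11) + 3 + (-8), length 3.
Answer: λ = -16/3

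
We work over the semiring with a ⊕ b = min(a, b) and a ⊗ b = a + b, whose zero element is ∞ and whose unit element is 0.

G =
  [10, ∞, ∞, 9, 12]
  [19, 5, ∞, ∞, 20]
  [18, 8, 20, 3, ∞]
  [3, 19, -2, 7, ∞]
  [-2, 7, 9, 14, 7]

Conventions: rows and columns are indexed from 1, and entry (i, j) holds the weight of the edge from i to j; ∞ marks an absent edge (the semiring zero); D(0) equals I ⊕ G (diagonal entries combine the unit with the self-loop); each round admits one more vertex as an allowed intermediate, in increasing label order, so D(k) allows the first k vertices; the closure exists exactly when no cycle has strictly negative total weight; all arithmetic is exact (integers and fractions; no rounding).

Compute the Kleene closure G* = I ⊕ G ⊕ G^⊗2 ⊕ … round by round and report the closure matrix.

D(0):
  [0, ∞, ∞, 9, 12]
  [19, 0, ∞, ∞, 20]
  [18, 8, 0, 3, ∞]
  [3, 19, -2, 0, ∞]
  [-2, 7, 9, 14, 0]
D(1):
  [0, ∞, ∞, 9, 12]
  [19, 0, ∞, 28, 20]
  [18, 8, 0, 3, 30]
  [3, 19, -2, 0, 15]
  [-2, 7, 9, 7, 0]
D(2):
  [0, ∞, ∞, 9, 12]
  [19, 0, ∞, 28, 20]
  [18, 8, 0, 3, 28]
  [3, 19, -2, 0, 15]
  [-2, 7, 9, 7, 0]
D(3):
  [0, ∞, ∞, 9, 12]
  [19, 0, ∞, 28, 20]
  [18, 8, 0, 3, 28]
  [3, 6, -2, 0, 15]
  [-2, 7, 9, 7, 0]
D(4):
  [0, 15, 7, 9, 12]
  [19, 0, 26, 28, 20]
  [6, 8, 0, 3, 18]
  [3, 6, -2, 0, 15]
  [-2, 7, 5, 7, 0]
D(5):
  [0, 15, 7, 9, 12]
  [18, 0, 25, 27, 20]
  [6, 8, 0, 3, 18]
  [3, 6, -2, 0, 15]
  [-2, 7, 5, 7, 0]
Answer: G* = [[0, 15, 7, 9, 12], [18, 0, 25, 27, 20], [6, 8, 0, 3, 18], [3, 6, -2, 0, 15], [-2, 7, 5, 7, 0]]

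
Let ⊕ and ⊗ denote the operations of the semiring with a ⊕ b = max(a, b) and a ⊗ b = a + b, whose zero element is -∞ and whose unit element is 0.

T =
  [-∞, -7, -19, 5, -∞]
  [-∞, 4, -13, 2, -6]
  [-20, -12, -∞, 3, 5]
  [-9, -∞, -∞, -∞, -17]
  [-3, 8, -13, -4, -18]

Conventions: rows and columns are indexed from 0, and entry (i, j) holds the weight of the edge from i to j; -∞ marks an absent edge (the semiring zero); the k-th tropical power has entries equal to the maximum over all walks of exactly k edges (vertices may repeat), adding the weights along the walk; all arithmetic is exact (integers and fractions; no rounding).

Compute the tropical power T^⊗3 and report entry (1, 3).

T^⊗2:
  [-4, -3, -20, -5, -12]
  [-7, 8, -9, 6, -2]
  [2, 13, -8, 1, -13]
  [-20, -9, -28, -4, -35]
  [-13, 12, -5, 10, 2]
T^⊗3:
  [-14, 1, -16, 1, -9]
  [-3, 12, -5, 10, 2]
  [-8, 17, 0, 15, 7]
  [-13, -5, -22, -7, -15]
  [1, 16, -1, 14, 6]
Key observation: the optimum is the walk 1->1->1->3, with weight 4 + 4 + 2 = 10.
Optimal value attained by: walk 1->1->1->3.
Answer: (T^⊗3)[1][3] = 10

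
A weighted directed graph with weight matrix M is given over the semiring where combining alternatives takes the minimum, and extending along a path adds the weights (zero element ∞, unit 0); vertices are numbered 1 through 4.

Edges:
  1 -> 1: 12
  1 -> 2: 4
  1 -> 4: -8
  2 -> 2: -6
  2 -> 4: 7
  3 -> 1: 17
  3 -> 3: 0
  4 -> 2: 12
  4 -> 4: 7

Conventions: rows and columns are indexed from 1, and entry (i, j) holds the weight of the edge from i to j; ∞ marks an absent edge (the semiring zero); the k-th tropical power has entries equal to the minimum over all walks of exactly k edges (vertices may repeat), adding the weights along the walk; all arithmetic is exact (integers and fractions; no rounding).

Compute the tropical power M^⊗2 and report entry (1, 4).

M^⊗2:
  [24, -2, ∞, -1]
  [∞, -12, ∞, 1]
  [17, 21, 0, 9]
  [∞, 6, ∞, 14]
Key observation: the optimum is the walk 1->4->4, with weight (-8) + 7 = -1.
Optimal value attained by: walk 1->4->4.
Answer: (M^⊗2)[1][4] = -1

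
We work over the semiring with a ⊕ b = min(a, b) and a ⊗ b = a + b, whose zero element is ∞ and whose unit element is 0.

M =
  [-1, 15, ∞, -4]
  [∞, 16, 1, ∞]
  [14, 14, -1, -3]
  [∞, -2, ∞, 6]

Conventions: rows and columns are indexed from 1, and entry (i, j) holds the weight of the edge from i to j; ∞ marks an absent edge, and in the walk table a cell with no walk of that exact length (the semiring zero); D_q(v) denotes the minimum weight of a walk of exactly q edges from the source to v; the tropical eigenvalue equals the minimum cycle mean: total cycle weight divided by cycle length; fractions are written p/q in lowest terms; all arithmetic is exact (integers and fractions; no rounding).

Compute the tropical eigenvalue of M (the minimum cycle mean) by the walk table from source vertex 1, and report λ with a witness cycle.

q=0: [0, ∞, ∞, ∞]
q=1: [-1, 15, ∞, -4]
q=2: [-2, -6, 16, -5]
q=3: [-3, -7, -5, -6]
q=4: [-4, -8, -6, -8]
Optimal cycle mean attained by: cycle 2->3->4->2, total 1 + (-3) + (-2), length 3.
Answer: λ = -4/3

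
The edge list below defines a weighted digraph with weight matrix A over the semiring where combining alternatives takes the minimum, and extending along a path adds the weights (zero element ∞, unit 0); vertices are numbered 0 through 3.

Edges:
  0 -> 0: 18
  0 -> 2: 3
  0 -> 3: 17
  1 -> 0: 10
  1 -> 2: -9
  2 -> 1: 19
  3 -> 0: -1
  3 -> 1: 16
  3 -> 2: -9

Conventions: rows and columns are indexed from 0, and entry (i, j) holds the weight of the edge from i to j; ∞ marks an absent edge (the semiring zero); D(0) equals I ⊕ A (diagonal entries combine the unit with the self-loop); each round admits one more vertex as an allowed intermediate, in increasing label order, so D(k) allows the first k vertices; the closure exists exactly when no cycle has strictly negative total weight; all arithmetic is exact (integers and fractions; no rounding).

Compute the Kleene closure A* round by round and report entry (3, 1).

D(0):
  [0, ∞, 3, 17]
  [10, 0, -9, ∞]
  [∞, 19, 0, ∞]
  [-1, 16, -9, 0]
D(1):
  [0, ∞, 3, 17]
  [10, 0, -9, 27]
  [∞, 19, 0, ∞]
  [-1, 16, -9, 0]
D(2):
  [0, ∞, 3, 17]
  [10, 0, -9, 27]
  [29, 19, 0, 46]
  [-1, 16, -9, 0]
D(3):
  [0, 22, 3, 17]
  [10, 0, -9, 27]
  [29, 19, 0, 46]
  [-1, 10, -9, 0]
D(4):
  [0, 22, 3, 17]
  [10, 0, -9, 27]
  [29, 19, 0, 46]
  [-1, 10, -9, 0]
Answer: A*[3][1] = 10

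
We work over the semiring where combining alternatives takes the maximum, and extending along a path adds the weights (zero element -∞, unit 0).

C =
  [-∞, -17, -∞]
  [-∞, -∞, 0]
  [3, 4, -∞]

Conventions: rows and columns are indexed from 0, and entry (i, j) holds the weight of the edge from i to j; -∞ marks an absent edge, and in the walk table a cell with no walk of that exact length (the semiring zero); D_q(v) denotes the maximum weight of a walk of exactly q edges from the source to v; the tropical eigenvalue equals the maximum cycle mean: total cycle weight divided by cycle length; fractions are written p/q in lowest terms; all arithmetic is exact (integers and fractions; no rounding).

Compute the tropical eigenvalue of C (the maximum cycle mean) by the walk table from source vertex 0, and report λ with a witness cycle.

q=0: [0, -∞, -∞]
q=1: [-∞, -17, -∞]
q=2: [-∞, -∞, -17]
q=3: [-14, -13, -∞]
Optimal cycle mean attained by: cycle 1->2->1, total 0 + 4, length 2.
Answer: λ = 2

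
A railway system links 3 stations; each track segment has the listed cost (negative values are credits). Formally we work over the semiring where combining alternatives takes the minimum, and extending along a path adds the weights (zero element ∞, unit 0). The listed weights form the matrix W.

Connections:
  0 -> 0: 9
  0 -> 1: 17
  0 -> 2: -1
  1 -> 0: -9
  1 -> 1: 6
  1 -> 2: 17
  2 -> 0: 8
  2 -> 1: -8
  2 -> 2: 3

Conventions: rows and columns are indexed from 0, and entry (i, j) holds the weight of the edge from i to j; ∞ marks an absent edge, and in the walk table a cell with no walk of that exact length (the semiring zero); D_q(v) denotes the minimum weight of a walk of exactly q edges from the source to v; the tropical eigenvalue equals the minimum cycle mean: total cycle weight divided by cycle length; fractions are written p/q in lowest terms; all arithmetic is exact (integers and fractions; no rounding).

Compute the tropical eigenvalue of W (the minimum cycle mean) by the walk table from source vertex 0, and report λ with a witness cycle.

q=0: [0, ∞, ∞]
q=1: [9, 17, -1]
q=2: [7, -9, 2]
q=3: [-18, -6, 5]
Optimal cycle mean attained by: cycle 0->2->1->0, total (-1) + (-8) + (-9), length 3.
Answer: λ = -6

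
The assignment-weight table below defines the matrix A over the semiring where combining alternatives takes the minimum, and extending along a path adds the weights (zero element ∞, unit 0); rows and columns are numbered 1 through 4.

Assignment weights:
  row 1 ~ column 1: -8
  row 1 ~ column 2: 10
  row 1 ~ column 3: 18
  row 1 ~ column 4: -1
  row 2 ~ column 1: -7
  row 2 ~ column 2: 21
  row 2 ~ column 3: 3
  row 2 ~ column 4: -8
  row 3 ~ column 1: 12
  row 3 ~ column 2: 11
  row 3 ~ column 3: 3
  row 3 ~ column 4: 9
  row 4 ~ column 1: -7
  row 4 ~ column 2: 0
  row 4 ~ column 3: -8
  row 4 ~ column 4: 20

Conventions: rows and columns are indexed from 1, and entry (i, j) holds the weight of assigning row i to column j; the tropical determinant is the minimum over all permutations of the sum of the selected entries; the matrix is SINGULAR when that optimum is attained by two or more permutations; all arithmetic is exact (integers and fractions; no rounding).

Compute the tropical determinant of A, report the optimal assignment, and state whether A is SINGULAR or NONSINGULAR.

σ = (1, 2, 3, 4): (-8) + 21 + 3 + 20 = 36
σ = (1, 2, 4, 3): (-8) + 21 + 9 + (-8) = 14
σ = (1, 3, 2, 4): (-8) + 3 + 11 + 20 = 26
σ = (1, 3, 4, 2): (-8) + 3 + 9 + 0 = 4
σ = (1, 4, 2, 3): (-8) + (-8) + 11 + (-8) = -13
σ = (1, 4, 3, 2): (-8) + (-8) + 3 + 0 = -13
σ = (2, 1, 3, 4): 10 + (-7) + 3 + 20 = 26
σ = (2, 1, 4, 3): 10 + (-7) + 9 + (-8) = 4
σ = (2, 3, 1, 4): 10 + 3 + 12 + 20 = 45
σ = (2, 3, 4, 1): 10 + 3 + 9 + (-7) = 15
σ = (2, 4, 1, 3): 10 + (-8) + 12 + (-8) = 6
σ = (2, 4, 3, 1): 10 + (-8) + 3 + (-7) = -2
σ = (3, 1, 2, 4): 18 + (-7) + 11 + 20 = 42
σ = (3, 1, 4, 2): 18 + (-7) + 9 + 0 = 20
σ = (3, 2, 1, 4): 18 + 21 + 12 + 20 = 71
σ = (3, 2, 4, 1): 18 + 21 + 9 + (-7) = 41
σ = (3, 4, 1, 2): 18 + (-8) + 12 + 0 = 22
σ = (3, 4, 2, 1): 18 + (-8) + 11 + (-7) = 14
σ = (4, 1, 2, 3): (-1) + (-7) + 11 + (-8) = -5
σ = (4, 1, 3, 2): (-1) + (-7) + 3 + 0 = -5
σ = (4, 2, 1, 3): (-1) + 21 + 12 + (-8) = 24
σ = (4, 2, 3, 1): (-1) + 21 + 3 + (-7) = 16
σ = (4, 3, 1, 2): (-1) + 3 + 12 + 0 = 14
σ = (4, 3, 2, 1): (-1) + 3 + 11 + (-7) = 6
Optimal value attained by: σ = (1, 4, 2, 3).
Answer: det⊕(A) = -13; verdict: SINGULAR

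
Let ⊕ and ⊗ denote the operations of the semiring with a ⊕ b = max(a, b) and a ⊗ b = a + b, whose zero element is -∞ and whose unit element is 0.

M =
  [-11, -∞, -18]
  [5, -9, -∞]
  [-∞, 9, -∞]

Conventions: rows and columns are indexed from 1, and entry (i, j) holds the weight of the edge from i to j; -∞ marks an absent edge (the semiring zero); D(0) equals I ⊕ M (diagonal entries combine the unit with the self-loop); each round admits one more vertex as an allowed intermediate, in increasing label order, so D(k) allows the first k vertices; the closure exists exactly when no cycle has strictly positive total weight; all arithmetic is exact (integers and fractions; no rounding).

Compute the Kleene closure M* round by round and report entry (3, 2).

D(0):
  [0, -∞, -18]
  [5, 0, -∞]
  [-∞, 9, 0]
D(1):
  [0, -∞, -18]
  [5, 0, -13]
  [-∞, 9, 0]
D(2):
  [0, -∞, -18]
  [5, 0, -13]
  [14, 9, 0]
D(3):
  [0, -9, -18]
  [5, 0, -13]
  [14, 9, 0]
Answer: M*[3][2] = 9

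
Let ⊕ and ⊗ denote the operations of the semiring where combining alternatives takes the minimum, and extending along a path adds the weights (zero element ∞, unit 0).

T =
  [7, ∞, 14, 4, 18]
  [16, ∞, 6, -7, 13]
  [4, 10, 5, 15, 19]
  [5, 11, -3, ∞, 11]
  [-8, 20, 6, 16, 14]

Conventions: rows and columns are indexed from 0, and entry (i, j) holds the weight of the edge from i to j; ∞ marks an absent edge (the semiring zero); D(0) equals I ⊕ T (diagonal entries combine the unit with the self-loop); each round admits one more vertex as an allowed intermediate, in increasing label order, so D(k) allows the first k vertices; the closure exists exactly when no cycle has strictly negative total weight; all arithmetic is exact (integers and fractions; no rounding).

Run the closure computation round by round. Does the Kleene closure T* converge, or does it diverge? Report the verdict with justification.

D(0):
  [0, ∞, 14, 4, 18]
  [16, 0, 6, -7, 13]
  [4, 10, 0, 15, 19]
  [5, 11, -3, 0, 11]
  [-8, 20, 6, 16, 0]
D(1):
  [0, ∞, 14, 4, 18]
  [16, 0, 6, -7, 13]
  [4, 10, 0, 8, 19]
  [5, 11, -3, 0, 11]
  [-8, 20, 6, -4, 0]
D(2):
  [0, ∞, 14, 4, 18]
  [16, 0, 6, -7, 13]
  [4, 10, 0, 3, 19]
  [5, 11, -3, 0, 11]
  [-8, 20, 6, -4, 0]
D(3):
  [0, 24, 14, 4, 18]
  [10, 0, 6, -7, 13]
  [4, 10, 0, 3, 19]
  [1, 7, -3, 0, 11]
  [-8, 16, 6, -4, 0]
D(4):
  [0, 11, 1, 4, 15]
  [-6, 0, -10, -7, 4]
  [4, 10, 0, 3, 14]
  [1, 7, -3, 0, 11]
  [-8, 3, -7, -4, 0]
D(5):
  [0, 11, 1, 4, 15]
  [-6, 0, -10, -7, 4]
  [4, 10, 0, 3, 14]
  [1, 7, -3, 0, 11]
  [-8, 3, -7, -4, 0]
Key observation: every diagonal entry stays at the unit through all rounds, so no improving cycle exists.
Answer: CONVERGES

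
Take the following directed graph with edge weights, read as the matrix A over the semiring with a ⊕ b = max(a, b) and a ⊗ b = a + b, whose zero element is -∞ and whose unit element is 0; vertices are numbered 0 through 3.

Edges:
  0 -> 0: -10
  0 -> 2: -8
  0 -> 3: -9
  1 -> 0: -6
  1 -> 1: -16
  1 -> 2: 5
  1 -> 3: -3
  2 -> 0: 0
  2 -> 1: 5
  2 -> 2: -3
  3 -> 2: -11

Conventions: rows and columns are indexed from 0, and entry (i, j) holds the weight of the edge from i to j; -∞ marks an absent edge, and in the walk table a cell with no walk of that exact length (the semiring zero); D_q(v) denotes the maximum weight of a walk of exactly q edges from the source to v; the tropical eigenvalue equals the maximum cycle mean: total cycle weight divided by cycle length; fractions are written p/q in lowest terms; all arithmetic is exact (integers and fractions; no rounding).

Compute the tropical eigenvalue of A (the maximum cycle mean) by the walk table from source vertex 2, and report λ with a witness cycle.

q=0: [-∞, -∞, 0, -∞]
q=1: [0, 5, -3, -∞]
q=2: [-1, 2, 10, 2]
q=3: [10, 15, 7, -1]
q=4: [9, 12, 20, 12]
Optimal cycle mean attained by: cycle 1->2->1, total 5 + 5, length 2.
Answer: λ = 5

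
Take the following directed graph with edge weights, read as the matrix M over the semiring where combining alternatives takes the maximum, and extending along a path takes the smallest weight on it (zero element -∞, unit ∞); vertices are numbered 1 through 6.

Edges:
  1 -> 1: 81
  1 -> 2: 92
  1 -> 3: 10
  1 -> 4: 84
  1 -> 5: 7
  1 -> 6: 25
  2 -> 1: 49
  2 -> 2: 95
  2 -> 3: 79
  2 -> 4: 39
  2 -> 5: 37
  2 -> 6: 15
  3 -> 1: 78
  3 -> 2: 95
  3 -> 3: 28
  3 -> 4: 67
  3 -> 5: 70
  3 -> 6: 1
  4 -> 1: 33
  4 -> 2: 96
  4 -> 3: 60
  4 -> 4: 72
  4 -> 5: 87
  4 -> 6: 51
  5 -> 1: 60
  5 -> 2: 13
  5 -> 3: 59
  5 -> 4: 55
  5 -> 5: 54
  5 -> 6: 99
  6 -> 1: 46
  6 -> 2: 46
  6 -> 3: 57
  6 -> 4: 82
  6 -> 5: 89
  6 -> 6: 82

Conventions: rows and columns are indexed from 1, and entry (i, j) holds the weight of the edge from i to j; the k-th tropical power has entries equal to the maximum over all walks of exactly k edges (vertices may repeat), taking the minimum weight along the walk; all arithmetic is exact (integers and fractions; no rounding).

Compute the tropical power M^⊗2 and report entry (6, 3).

M^⊗2:
  [81, 92, 79, 81, 84, 51]
  [78, 95, 79, 67, 70, 39]
  [78, 95, 79, 78, 67, 70]
  [60, 95, 79, 72, 72, 87]
  [60, 60, 57, 82, 89, 82]
  [60, 82, 60, 82, 82, 89]
Key observation: the optimum is the walk 6->4->3, with weight 82 min 60 = 60.
Optimal value attained by: walk 6->4->3.
Answer: (M^⊗2)[6][3] = 60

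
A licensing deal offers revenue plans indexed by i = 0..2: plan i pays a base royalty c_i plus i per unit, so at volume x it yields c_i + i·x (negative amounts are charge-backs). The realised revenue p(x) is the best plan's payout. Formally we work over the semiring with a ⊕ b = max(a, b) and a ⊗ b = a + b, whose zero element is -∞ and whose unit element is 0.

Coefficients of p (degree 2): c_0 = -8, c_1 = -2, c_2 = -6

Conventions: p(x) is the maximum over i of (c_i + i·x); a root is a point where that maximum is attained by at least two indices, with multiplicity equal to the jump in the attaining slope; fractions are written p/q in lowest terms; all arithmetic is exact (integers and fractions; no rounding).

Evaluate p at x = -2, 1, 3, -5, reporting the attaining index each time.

p(-2) = max(-8+0·(-2)=-8, -2+1·(-2)=-4, -6+2·(-2)=-10) = -4 (attained by i=1)
p(1) = max(-8+0·1=-8, -2+1·1=-1, -6+2·1=-4) = -1 (attained by i=1)
p(3) = max(-8+0·3=-8, -2+1·3=1, -6+2·3=0) = 1 (attained by i=1)
p(-5) = max(-8+0·(-5)=-8, -2+1·(-5)=-7, -6+2·(-5)=-16) = -7 (attained by i=1)
Answer: p(-2) = -4; p(1) = -1; p(3) = 1; p(-5) = -7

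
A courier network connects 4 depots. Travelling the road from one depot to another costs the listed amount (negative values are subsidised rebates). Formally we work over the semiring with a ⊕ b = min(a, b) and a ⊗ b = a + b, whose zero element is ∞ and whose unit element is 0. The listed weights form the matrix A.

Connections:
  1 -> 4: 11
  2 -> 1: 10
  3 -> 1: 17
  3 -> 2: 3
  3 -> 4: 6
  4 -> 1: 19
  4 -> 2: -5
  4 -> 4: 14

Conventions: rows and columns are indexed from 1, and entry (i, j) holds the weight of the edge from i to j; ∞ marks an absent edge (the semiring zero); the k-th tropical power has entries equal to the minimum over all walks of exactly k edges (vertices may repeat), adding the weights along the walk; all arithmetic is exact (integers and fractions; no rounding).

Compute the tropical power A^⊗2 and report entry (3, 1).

A^⊗2:
  [30, 6, ∞, 25]
  [∞, ∞, ∞, 21]
  [13, 1, ∞, 20]
  [5, 9, ∞, 28]
Key observation: the optimum is the walk 3->2->1, with weight 3 + 10 = 13.
Optimal value attained by: walk 3->2->1.
Answer: (A^⊗2)[3][1] = 13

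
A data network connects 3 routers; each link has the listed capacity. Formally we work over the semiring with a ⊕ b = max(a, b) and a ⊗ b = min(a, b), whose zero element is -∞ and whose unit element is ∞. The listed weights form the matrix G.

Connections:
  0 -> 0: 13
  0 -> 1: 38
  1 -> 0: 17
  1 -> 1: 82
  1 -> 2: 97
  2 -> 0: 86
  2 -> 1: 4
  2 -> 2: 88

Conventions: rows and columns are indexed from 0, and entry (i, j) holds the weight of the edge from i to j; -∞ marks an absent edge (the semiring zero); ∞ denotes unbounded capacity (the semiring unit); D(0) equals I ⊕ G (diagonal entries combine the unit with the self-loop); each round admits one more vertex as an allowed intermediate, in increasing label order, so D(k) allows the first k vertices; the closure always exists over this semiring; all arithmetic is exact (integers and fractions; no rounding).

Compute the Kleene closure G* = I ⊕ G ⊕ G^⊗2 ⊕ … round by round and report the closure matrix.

D(0):
  [∞, 38, -∞]
  [17, ∞, 97]
  [86, 4, ∞]
D(1):
  [∞, 38, -∞]
  [17, ∞, 97]
  [86, 38, ∞]
D(2):
  [∞, 38, 38]
  [17, ∞, 97]
  [86, 38, ∞]
D(3):
  [∞, 38, 38]
  [86, ∞, 97]
  [86, 38, ∞]
Answer: G* = [[∞, 38, 38], [86, ∞, 97], [86, 38, ∞]]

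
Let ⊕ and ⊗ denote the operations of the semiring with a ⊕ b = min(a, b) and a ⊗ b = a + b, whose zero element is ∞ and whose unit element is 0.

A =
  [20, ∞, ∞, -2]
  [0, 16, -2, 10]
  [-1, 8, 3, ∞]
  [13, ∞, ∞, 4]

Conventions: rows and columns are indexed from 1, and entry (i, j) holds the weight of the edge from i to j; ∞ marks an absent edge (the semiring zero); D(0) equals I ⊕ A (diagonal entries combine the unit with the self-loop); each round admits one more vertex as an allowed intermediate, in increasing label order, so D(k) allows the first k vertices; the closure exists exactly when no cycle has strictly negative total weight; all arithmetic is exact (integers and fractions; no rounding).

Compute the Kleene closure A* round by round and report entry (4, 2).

D(0):
  [0, ∞, ∞, -2]
  [0, 0, -2, 10]
  [-1, 8, 0, ∞]
  [13, ∞, ∞, 0]
D(1):
  [0, ∞, ∞, -2]
  [0, 0, -2, -2]
  [-1, 8, 0, -3]
  [13, ∞, ∞, 0]
D(2):
  [0, ∞, ∞, -2]
  [0, 0, -2, -2]
  [-1, 8, 0, -3]
  [13, ∞, ∞, 0]
D(3):
  [0, ∞, ∞, -2]
  [-3, 0, -2, -5]
  [-1, 8, 0, -3]
  [13, ∞, ∞, 0]
D(4):
  [0, ∞, ∞, -2]
  [-3, 0, -2, -5]
  [-1, 8, 0, -3]
  [13, ∞, ∞, 0]
Answer: A*[4][2] = ∞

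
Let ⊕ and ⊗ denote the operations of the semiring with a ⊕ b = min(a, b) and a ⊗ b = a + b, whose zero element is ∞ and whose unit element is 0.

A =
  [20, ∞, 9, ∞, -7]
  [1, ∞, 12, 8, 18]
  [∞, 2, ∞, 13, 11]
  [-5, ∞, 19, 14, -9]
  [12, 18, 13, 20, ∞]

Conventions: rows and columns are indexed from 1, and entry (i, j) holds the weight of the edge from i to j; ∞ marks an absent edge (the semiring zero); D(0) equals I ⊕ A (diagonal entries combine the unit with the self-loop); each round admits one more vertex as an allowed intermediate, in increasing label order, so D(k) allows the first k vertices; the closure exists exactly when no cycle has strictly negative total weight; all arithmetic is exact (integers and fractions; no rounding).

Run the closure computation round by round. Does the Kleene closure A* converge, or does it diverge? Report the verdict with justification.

D(0):
  [0, ∞, 9, ∞, -7]
  [1, 0, 12, 8, 18]
  [∞, 2, 0, 13, 11]
  [-5, ∞, 19, 0, -9]
  [12, 18, 13, 20, 0]
D(1):
  [0, ∞, 9, ∞, -7]
  [1, 0, 10, 8, -6]
  [∞, 2, 0, 13, 11]
  [-5, ∞, 4, 0, -12]
  [12, 18, 13, 20, 0]
D(2):
  [0, ∞, 9, ∞, -7]
  [1, 0, 10, 8, -6]
  [3, 2, 0, 10, -4]
  [-5, ∞, 4, 0, -12]
  [12, 18, 13, 20, 0]
D(3):
  [0, 11, 9, 19, -7]
  [1, 0, 10, 8, -6]
  [3, 2, 0, 10, -4]
  [-5, 6, 4, 0, -12]
  [12, 15, 13, 20, 0]
D(4):
  [0, 11, 9, 19, -7]
  [1, 0, 10, 8, -6]
  [3, 2, 0, 10, -4]
  [-5, 6, 4, 0, -12]
  [12, 15, 13, 20, 0]
D(5):
  [0, 8, 6, 13, -7]
  [1, 0, 7, 8, -6]
  [3, 2, 0, 10, -4]
  [-5, 3, 1, 0, -12]
  [12, 15, 13, 20, 0]
Key observation: every diagonal entry stays at the unit through all rounds, so no improving cycle exists.
Answer: CONVERGES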